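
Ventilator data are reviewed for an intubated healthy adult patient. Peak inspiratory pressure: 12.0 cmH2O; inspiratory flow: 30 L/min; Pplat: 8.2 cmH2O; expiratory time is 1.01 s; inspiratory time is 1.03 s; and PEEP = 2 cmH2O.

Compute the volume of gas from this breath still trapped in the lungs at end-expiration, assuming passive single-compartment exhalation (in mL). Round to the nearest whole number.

104

Flow: 30 L/min ÷ 60 = 0.5 L/s.
Vt = flow × Ti = 0.5 L/s × 1.03 s × 1000 mL/L = 515.0 mL.
R = (PIP − Pplat)/V̇ = (12.0 − 8.2) / 0.5 = 3.8/0.5 = 7.6 cmH2O·s/L.
C = Vt/(Pplat − PEEP) = 515.0 / (8.2 − 2) = 515.0/6.2 = 83.065 mL/cmH2O.
τ = R × C = 7.6 × 0.08307 L/cmH2O = 0.6313 s.
Fraction remaining = e^(−Te/τ) = e^(−1.01/0.6313) = 0.2019.
Trapped volume = 515.0 × 0.2019 = 103.98 mL.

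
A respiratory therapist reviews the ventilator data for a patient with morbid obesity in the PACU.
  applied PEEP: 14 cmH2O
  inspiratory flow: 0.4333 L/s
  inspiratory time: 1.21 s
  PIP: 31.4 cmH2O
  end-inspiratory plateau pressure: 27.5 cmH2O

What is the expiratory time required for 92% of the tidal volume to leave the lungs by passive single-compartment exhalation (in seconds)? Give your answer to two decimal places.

Vt = flow × Ti = 0.4333 L/s × 1.21 s × 1000 mL/L = 524.29 mL.
R = (PIP − Pplat)/V̇ = (31.4 − 27.5) / 0.4333 = 3.9/0.4333 = 9.001 cmH2O·s/L.
C = Vt/(Pplat − PEEP) = 524.29 / (27.5 − 14) = 524.29/13.5 = 38.836 mL/cmH2O.
τ = R × C = 9.001 × 0.03884 L/cmH2O = 0.3496 s.
t = −τ·ln(1 − 0.92) = −0.3496·ln(0.08) = 0.883 s.

0.88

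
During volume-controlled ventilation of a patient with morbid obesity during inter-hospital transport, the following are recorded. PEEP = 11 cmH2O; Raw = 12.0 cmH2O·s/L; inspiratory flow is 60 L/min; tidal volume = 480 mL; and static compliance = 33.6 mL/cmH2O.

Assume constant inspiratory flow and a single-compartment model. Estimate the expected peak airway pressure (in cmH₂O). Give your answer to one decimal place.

37.3

Flow: 60 L/min ÷ 60 = 1 L/s.
Equation of motion (constant flow): PIP = Vt/C + R·V̇ + PEEP.
PIP = 480/33.6 + 12.0×1 + 11 = 14.286 + 12.0 + 11 = 37.286 cmH2O.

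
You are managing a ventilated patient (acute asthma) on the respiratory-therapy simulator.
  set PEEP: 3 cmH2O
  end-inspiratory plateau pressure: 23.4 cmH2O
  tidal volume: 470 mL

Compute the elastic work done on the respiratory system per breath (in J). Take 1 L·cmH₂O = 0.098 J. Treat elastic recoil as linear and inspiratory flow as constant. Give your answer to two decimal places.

0.47

Elastic work ≈ ½ × (Pplat − PEEP) × Vt = 0.5 × (23.4 − 3) × 0.470 L = 0.5 × 20.4 × 0.470 = 4.794 L·cmH2O.
× 0.098 J/(L·cmH2O) → 0.4698 J.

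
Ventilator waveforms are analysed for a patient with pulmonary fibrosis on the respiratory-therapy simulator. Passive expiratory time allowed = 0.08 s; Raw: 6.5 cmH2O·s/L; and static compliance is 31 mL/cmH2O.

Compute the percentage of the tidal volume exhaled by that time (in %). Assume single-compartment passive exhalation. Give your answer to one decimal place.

32.8

τ = R × C = 6.5 × 31 mL/cmH2O = 6.5 × 0.031 L/cmH2O = 0.2015 s.
Passive exhalation: V(t)/V₀ = e^(−t/τ) = e^(−0.08/0.2015) = 0.6723.
Fraction exhaled = 1 − 0.6723 = 0.3277 → 32.77%.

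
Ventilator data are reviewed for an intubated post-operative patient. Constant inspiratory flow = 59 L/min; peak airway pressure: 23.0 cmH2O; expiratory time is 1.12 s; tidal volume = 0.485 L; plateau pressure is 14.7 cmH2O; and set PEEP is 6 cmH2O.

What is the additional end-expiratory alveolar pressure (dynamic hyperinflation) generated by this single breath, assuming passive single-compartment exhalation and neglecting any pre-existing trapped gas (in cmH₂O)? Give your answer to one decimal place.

Flow: 59 L/min ÷ 60 = 0.9833 L/s.
R = (PIP − Pplat)/V̇ = (23.0 − 14.7) / 0.9833 = 8.3/0.9833 = 8.441 cmH2O·s/L.
C = Vt/(Pplat − PEEP) = 485.0 / (14.7 − 6) = 485.0/8.7 = 55.747 mL/cmH2O.
τ = R × C = 8.441 × 0.05575 L/cmH2O = 0.4706 s.
Fraction remaining = e^(−Te/τ) = e^(−1.12/0.4706) = 0.09256; trapped volume = 485.0 × 0.09256 = 44.892 mL.
Additional alveolar pressure from trapping ≈ V_trapped / C = 44.892 / 55.747 = 0.8053 cmH2O.

0.8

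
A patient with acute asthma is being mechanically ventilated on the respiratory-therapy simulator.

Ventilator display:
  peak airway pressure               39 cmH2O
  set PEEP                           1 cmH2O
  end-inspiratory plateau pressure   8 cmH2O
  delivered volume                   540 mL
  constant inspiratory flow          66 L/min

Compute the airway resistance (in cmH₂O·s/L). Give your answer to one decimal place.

28.2

Flow: 66 L/min ÷ 60 = 1.1 L/s.
Raw = (PIP − Pplat) / flow = (39 − 8) / 1.1 = 31.0 / 1.1 = 28.182 cmH2O·s/L.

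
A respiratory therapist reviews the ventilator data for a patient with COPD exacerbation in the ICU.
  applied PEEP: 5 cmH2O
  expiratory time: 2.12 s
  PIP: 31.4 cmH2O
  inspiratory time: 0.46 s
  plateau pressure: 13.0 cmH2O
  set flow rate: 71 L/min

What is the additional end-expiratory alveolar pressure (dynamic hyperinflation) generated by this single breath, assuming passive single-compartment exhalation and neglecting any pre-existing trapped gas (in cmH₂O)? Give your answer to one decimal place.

Flow: 71 L/min ÷ 60 = 1.1833 L/s.
Vt = flow × Ti = 1.1833 L/s × 0.46 s × 1000 mL/L = 544.32 mL.
R = (PIP − Pplat)/V̇ = (31.4 − 13.0) / 1.1833 = 18.4/1.1833 = 15.55 cmH2O·s/L.
C = Vt/(Pplat − PEEP) = 544.32 / (13.0 − 5) = 544.32/8.0 = 68.04 mL/cmH2O.
τ = R × C = 15.55 × 0.06804 L/cmH2O = 1.058 s.
Fraction remaining = e^(−Te/τ) = e^(−2.12/1.058) = 0.1348; trapped volume = 544.32 × 0.1348 = 73.374 mL.
Additional alveolar pressure from trapping ≈ V_trapped / C = 73.374 / 68.04 = 1.078 cmH2O.

1.1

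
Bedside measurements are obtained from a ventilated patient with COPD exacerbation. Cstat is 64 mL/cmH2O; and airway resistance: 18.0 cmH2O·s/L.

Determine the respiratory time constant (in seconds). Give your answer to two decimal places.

1.15

τ = R × C = 18.0 × 64 mL/cmH2O = 18.0 × 0.064 L/cmH2O = 1.152 s.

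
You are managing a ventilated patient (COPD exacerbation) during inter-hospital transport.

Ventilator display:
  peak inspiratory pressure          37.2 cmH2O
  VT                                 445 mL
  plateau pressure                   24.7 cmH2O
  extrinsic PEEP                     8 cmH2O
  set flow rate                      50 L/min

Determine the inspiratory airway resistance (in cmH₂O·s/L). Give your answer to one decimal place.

15.0

Flow: 50 L/min ÷ 60 = 0.8333 L/s.
Raw = (PIP − Pplat) / flow = (37.2 − 24.7) / 0.8333 = 12.5 / 0.8333 = 15.001 cmH2O·s/L.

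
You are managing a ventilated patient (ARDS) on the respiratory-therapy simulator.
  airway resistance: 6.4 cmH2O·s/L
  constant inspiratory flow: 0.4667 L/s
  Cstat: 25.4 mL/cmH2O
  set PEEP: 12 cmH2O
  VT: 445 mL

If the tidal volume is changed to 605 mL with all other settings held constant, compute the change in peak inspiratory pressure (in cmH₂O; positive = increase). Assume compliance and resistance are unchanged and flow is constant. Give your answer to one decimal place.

6.3

PIP = Vt/C + R·V̇ + PEEP (constant-flow equation of motion).
Only the elastic term changes: ΔPIP = ΔVt / C = (605 − 445) / 25.4 = 6.299 cmH2O.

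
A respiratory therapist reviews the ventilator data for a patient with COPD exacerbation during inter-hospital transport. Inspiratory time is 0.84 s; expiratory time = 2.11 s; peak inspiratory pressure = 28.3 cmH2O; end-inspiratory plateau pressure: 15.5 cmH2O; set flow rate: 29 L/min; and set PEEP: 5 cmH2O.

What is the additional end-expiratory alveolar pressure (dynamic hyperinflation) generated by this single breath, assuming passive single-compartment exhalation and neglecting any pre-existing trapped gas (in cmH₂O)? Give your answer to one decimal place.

1.3

Flow: 29 L/min ÷ 60 = 0.4833 L/s.
Vt = flow × Ti = 0.4833 L/s × 0.84 s × 1000 mL/L = 405.97 mL.
R = (PIP − Pplat)/V̇ = (28.3 − 15.5) / 0.4833 = 12.8/0.4833 = 26.485 cmH2O·s/L.
C = Vt/(Pplat − PEEP) = 405.97 / (15.5 − 5) = 405.97/10.5 = 38.664 mL/cmH2O.
τ = R × C = 26.485 × 0.03866 L/cmH2O = 1.024 s.
Fraction remaining = e^(−Te/τ) = e^(−2.11/1.024) = 0.1274; trapped volume = 405.97 × 0.1274 = 51.721 mL.
Additional alveolar pressure from trapping ≈ V_trapped / C = 51.721 / 38.664 = 1.338 cmH2O.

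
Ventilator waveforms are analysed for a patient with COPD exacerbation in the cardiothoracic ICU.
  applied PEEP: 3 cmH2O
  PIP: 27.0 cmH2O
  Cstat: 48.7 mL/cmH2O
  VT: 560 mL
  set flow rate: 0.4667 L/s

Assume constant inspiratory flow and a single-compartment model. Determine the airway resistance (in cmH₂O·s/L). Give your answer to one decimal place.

26.8

Equation of motion (constant flow): PIP = Vt/C + R·V̇ + PEEP.
R·V̇ = PIP − Vt/C − PEEP = 27.0 − 560/48.7 − 3 = 27.0 − 11.499 − 3 = 12.501 cmH2O.
R = 12.501 / 0.4667 = 26.786 cmH2O·s/L.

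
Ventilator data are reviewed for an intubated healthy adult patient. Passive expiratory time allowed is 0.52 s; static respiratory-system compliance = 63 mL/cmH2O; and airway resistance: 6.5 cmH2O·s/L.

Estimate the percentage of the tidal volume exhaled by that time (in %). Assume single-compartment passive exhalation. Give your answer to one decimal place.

τ = R × C = 6.5 × 63 mL/cmH2O = 6.5 × 0.063 L/cmH2O = 0.4095 s.
Passive exhalation: V(t)/V₀ = e^(−t/τ) = e^(−0.52/0.4095) = 0.2809.
Fraction exhaled = 1 − 0.2809 = 0.7191 → 71.91%.

71.9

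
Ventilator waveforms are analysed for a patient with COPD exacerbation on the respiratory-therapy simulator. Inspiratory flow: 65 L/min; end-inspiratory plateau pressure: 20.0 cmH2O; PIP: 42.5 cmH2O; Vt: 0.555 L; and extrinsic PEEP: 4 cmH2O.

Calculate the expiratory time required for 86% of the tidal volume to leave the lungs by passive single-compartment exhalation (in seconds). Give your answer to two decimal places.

Flow: 65 L/min ÷ 60 = 1.0833 L/s.
R = (PIP − Pplat)/V̇ = (42.5 − 20.0) / 1.0833 = 22.5/1.0833 = 20.77 cmH2O·s/L.
C = Vt/(Pplat − PEEP) = 555.0 / (20.0 − 4) = 555.0/16.0 = 34.688 mL/cmH2O.
τ = R × C = 20.77 × 0.03469 L/cmH2O = 0.7205 s.
t = −τ·ln(1 − 0.86) = −0.7205·ln(0.14) = 1.417 s.

1.42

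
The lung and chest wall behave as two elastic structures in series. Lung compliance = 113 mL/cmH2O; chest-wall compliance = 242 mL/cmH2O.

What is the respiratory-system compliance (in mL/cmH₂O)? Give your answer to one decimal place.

Lung and chest wall are elastances in series: 1/Crs = 1/CL + 1/Ccw.
1/Crs = 1/113 + 1/242 = 0.01298.
Crs = 77.042 mL/cmH2O.

77.0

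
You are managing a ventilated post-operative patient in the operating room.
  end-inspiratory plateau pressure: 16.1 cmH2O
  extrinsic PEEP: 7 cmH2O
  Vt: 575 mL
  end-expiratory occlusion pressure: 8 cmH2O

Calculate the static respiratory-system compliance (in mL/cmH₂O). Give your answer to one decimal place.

End-expiratory occlusion gives total PEEP = 8 cmH2O (intrinsic PEEP = 8 − 7 = 1). Use total PEEP for the elastic gradient.
Cstat = Vt / (Pplat − PEEPtotal) = 575 / (16.1 − 8) = 575 / 8.1 = 70.988 mL/cmH2O.

71.0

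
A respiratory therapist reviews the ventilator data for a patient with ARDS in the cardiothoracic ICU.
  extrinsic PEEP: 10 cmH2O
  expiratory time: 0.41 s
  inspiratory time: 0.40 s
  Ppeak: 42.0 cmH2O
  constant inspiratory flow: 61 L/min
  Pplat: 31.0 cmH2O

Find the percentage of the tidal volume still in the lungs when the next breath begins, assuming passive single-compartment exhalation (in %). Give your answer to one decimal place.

Flow: 61 L/min ÷ 60 = 1.0167 L/s.
Vt = flow × Ti = 1.0167 L/s × 0.40 s × 1000 mL/L = 406.68 mL.
R = (PIP − Pplat)/V̇ = (42.0 − 31.0) / 1.0167 = 11.0/1.0167 = 10.819 cmH2O·s/L.
C = Vt/(Pplat − PEEP) = 406.68 / (31.0 − 10) = 406.68/21.0 = 19.366 mL/cmH2O.
τ = R × C = 10.819 × 0.01937 L/cmH2O = 0.2096 s.
Fraction remaining at end-expiration = e^(−Te/τ) = e^(−0.41/0.2096) = 0.1414 → 14.14%.

14.1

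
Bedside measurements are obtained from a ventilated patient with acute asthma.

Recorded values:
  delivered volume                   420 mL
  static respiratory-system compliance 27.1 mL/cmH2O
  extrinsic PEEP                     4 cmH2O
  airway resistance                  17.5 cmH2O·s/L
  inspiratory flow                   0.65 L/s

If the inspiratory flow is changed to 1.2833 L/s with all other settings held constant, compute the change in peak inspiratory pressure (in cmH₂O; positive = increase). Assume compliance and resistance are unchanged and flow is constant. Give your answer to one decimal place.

PIP = Vt/C + R·V̇ + PEEP (constant-flow equation of motion).
Only the resistive term changes: ΔPIP = R × ΔV̇ = 17.5 × (1.2833 − 0.65) = 17.5 × 0.6333 = 11.083 cmH2O.

11.1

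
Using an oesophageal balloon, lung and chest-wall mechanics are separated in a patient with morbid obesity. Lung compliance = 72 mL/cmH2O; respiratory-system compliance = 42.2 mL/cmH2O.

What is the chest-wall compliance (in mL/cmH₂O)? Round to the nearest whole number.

1/Ccw = 1/Crs − 1/CL.
1/Ccw = 1/42.2 − 1/72 = 0.009808.
Ccw = 101.96 mL/cmH2O.

102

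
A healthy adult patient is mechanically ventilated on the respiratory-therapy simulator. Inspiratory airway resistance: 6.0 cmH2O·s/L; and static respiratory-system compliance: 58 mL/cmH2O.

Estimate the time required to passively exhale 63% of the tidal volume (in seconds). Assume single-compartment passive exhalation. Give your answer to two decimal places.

τ = R × C = 6.0 × 58 mL/cmH2O = 6.0 × 0.058 L/cmH2O = 0.348 s.
Exhaled fraction f = 1 − e^(−t/τ) → t = −τ·ln(1 − f) = −0.348·ln(0.37) = 0.346 s.

0.35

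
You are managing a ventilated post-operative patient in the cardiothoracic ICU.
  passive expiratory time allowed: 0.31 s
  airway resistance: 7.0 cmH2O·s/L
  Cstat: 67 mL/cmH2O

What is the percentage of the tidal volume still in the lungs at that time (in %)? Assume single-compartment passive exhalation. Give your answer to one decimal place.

51.6

τ = R × C = 7.0 × 67 mL/cmH2O = 7.0 × 0.067 L/cmH2O = 0.469 s.
Passive exhalation: V(t)/V₀ = e^(−t/τ) = e^(−0.31/0.469) = 0.5163.
Fraction remaining = 0.5163 → 51.63%.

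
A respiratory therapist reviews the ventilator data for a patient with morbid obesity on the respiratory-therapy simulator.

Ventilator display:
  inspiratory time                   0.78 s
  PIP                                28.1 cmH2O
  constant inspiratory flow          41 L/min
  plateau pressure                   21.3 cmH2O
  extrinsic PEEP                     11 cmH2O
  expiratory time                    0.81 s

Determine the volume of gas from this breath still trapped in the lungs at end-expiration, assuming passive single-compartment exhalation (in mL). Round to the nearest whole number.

111

Flow: 41 L/min ÷ 60 = 0.6833 L/s.
Vt = flow × Ti = 0.6833 L/s × 0.78 s × 1000 mL/L = 532.97 mL.
R = (PIP − Pplat)/V̇ = (28.1 − 21.3) / 0.6833 = 6.8/0.6833 = 9.952 cmH2O·s/L.
C = Vt/(Pplat − PEEP) = 532.97 / (21.3 − 11) = 532.97/10.3 = 51.745 mL/cmH2O.
τ = R × C = 9.952 × 0.05175 L/cmH2O = 0.515 s.
Fraction remaining = e^(−Te/τ) = e^(−0.81/0.515) = 0.2075.
Trapped volume = 532.97 × 0.2075 = 110.59 mL.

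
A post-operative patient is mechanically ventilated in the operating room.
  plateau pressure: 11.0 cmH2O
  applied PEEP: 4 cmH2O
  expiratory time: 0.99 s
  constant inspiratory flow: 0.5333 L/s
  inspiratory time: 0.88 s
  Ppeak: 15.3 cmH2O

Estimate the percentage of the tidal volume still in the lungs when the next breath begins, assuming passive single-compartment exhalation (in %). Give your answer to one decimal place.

Vt = flow × Ti = 0.5333 L/s × 0.88 s × 1000 mL/L = 469.3 mL.
R = (PIP − Pplat)/V̇ = (15.3 − 11.0) / 0.5333 = 4.3/0.5333 = 8.063 cmH2O·s/L.
C = Vt/(Pplat − PEEP) = 469.3 / (11.0 − 4) = 469.3/7.0 = 67.043 mL/cmH2O.
τ = R × C = 8.063 × 0.06704 L/cmH2O = 0.5405 s.
Fraction remaining at end-expiration = e^(−Te/τ) = e^(−0.99/0.5405) = 0.1602 → 16.02%.

16.0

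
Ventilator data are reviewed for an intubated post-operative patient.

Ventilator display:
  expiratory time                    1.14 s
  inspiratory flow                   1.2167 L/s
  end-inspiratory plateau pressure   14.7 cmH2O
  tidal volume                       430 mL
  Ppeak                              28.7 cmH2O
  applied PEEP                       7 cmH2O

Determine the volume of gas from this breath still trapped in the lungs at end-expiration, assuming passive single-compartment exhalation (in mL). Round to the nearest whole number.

R = (PIP − Pplat)/V̇ = (28.7 − 14.7) / 1.2167 = 14.0/1.2167 = 11.507 cmH2O·s/L.
C = Vt/(Pplat − PEEP) = 430.0 / (14.7 − 7) = 430.0/7.7 = 55.844 mL/cmH2O.
τ = R × C = 11.507 × 0.05584 L/cmH2O = 0.6426 s.
Fraction remaining = e^(−Te/τ) = e^(−1.14/0.6426) = 0.1696.
Trapped volume = 430.0 × 0.1696 = 72.928 mL.

73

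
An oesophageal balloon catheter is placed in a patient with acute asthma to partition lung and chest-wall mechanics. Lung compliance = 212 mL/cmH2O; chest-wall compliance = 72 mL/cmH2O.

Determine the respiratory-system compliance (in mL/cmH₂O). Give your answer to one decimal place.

53.7

Lung and chest wall are elastances in series: 1/Crs = 1/CL + 1/Ccw.
1/Crs = 1/212 + 1/72 = 0.01861.
Crs = 53.735 mL/cmH2O.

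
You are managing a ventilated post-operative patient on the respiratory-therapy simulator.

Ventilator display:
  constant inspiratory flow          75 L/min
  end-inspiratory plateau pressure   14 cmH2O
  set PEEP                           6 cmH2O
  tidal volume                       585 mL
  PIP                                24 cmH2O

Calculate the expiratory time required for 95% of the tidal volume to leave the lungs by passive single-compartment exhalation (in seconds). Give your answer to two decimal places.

1.75

Flow: 75 L/min ÷ 60 = 1.25 L/s.
R = (PIP − Pplat)/V̇ = (24 − 14) / 1.25 = 10.0/1.25 = 8.0 cmH2O·s/L.
C = Vt/(Pplat − PEEP) = 585.0 / (14 − 6) = 585.0/8.0 = 73.125 mL/cmH2O.
τ = R × C = 8.0 × 0.07313 L/cmH2O = 0.585 s.
t = −τ·ln(1 − 0.95) = −0.585·ln(0.05) = 1.753 s.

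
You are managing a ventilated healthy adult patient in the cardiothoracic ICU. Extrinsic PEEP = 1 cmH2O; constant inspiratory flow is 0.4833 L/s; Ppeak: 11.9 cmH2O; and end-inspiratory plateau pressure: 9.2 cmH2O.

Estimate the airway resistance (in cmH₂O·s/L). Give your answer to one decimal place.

Raw = (PIP − Pplat) / flow = (11.9 − 9.2) / 0.4833 = 2.7 / 0.4833 = 5.587 cmH2O·s/L.

5.6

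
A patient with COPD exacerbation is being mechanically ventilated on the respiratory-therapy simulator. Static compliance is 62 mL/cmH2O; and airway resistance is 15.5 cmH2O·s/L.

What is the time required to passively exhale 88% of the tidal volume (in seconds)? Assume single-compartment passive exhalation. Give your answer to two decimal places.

τ = R × C = 15.5 × 62 mL/cmH2O = 15.5 × 0.062 L/cmH2O = 0.961 s.
Exhaled fraction f = 1 − e^(−t/τ) → t = −τ·ln(1 − f) = −0.961·ln(0.12) = 2.038 s.

2.04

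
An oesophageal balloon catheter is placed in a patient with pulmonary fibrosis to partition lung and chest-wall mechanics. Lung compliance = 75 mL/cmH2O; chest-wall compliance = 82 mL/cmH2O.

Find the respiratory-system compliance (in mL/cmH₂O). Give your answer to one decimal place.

Lung and chest wall are elastances in series: 1/Crs = 1/CL + 1/Ccw.
1/Crs = 1/75 + 1/82 = 0.02553.
Crs = 39.17 mL/cmH2O.

39.2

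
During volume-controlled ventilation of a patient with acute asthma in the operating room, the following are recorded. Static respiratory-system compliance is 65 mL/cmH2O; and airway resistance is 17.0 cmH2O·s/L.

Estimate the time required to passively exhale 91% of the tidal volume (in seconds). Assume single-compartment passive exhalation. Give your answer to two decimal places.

2.66

τ = R × C = 17.0 × 65 mL/cmH2O = 17.0 × 0.065 L/cmH2O = 1.105 s.
Exhaled fraction f = 1 − e^(−t/τ) → t = −τ·ln(1 − f) = −1.105·ln(0.09) = 2.661 s.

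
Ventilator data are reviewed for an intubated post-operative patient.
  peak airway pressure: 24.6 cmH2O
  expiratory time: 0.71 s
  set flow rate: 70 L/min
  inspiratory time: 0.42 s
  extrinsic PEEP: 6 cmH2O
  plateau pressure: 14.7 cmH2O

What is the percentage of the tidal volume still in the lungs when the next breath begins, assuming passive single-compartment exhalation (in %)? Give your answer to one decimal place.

Flow: 70 L/min ÷ 60 = 1.1667 L/s.
Vt = flow × Ti = 1.1667 L/s × 0.42 s × 1000 mL/L = 490.01 mL.
R = (PIP − Pplat)/V̇ = (24.6 − 14.7) / 1.1667 = 9.9/1.1667 = 8.485 cmH2O·s/L.
C = Vt/(Pplat − PEEP) = 490.01 / (14.7 − 6) = 490.01/8.7 = 56.323 mL/cmH2O.
τ = R × C = 8.485 × 0.05632 L/cmH2O = 0.4779 s.
Fraction remaining at end-expiration = e^(−Te/τ) = e^(−0.71/0.4779) = 0.2264 → 22.64%.

22.6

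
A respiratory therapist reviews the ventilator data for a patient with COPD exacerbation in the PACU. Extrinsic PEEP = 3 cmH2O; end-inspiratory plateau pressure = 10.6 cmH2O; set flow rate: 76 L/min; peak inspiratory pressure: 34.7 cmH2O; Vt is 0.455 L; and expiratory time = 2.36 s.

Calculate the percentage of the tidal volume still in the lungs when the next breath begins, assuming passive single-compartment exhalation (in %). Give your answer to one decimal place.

Flow: 76 L/min ÷ 60 = 1.2667 L/s.
R = (PIP − Pplat)/V̇ = (34.7 − 10.6) / 1.2667 = 24.1/1.2667 = 19.026 cmH2O·s/L.
C = Vt/(Pplat − PEEP) = 455.0 / (10.6 − 3) = 455.0/7.6 = 59.868 mL/cmH2O.
τ = R × C = 19.026 × 0.05987 L/cmH2O = 1.139 s.
Fraction remaining at end-expiration = e^(−Te/τ) = e^(−2.36/1.139) = 0.1259 → 12.59%.

12.6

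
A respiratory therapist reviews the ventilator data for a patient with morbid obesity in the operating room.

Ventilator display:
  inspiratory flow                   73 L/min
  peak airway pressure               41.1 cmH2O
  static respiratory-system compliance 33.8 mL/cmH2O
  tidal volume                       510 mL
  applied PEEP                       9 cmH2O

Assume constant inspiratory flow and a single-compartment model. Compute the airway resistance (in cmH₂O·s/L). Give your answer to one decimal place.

14.0

Flow: 73 L/min ÷ 60 = 1.2167 L/s.
Equation of motion (constant flow): PIP = Vt/C + R·V̇ + PEEP.
R·V̇ = PIP − Vt/C − PEEP = 41.1 − 510/33.8 − 9 = 41.1 − 15.089 − 9 = 17.011 cmH2O.
R = 17.011 / 1.2167 = 13.981 cmH2O·s/L.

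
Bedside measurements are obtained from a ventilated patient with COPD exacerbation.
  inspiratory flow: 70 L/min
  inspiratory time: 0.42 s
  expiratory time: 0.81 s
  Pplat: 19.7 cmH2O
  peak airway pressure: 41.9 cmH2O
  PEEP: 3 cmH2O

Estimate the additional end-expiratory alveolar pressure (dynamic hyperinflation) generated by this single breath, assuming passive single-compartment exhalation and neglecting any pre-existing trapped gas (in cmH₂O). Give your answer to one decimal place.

Flow: 70 L/min ÷ 60 = 1.1667 L/s.
Vt = flow × Ti = 1.1667 L/s × 0.42 s × 1000 mL/L = 490.01 mL.
R = (PIP − Pplat)/V̇ = (41.9 − 19.7) / 1.1667 = 22.2/1.1667 = 19.028 cmH2O·s/L.
C = Vt/(Pplat − PEEP) = 490.01 / (19.7 − 3) = 490.01/16.7 = 29.342 mL/cmH2O.
τ = R × C = 19.028 × 0.02934 L/cmH2O = 0.5583 s.
Fraction remaining = e^(−Te/τ) = e^(−0.81/0.5583) = 0.2344; trapped volume = 490.01 × 0.2344 = 114.86 mL.
Additional alveolar pressure from trapping ≈ V_trapped / C = 114.86 / 29.342 = 3.915 cmH2O.

3.9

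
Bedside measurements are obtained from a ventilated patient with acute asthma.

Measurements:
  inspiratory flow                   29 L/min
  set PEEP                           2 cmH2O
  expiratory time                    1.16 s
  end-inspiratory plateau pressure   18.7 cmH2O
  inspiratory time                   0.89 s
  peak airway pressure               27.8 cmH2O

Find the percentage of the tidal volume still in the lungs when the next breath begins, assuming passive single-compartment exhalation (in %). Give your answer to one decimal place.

9.1

Flow: 29 L/min ÷ 60 = 0.4833 L/s.
Vt = flow × Ti = 0.4833 L/s × 0.89 s × 1000 mL/L = 430.14 mL.
R = (PIP − Pplat)/V̇ = (27.8 − 18.7) / 0.4833 = 9.1/0.4833 = 18.829 cmH2O·s/L.
C = Vt/(Pplat − PEEP) = 430.14 / (18.7 − 2) = 430.14/16.7 = 25.757 mL/cmH2O.
τ = R × C = 18.829 × 0.02576 L/cmH2O = 0.485 s.
Fraction remaining at end-expiration = e^(−Te/τ) = e^(−1.16/0.485) = 0.09147 → 9.147%.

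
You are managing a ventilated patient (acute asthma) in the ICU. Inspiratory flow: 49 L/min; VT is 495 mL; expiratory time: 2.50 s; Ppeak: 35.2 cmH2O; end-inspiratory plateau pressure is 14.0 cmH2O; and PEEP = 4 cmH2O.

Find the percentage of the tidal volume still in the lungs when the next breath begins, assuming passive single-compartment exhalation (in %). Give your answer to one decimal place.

Flow: 49 L/min ÷ 60 = 0.8167 L/s.
R = (PIP − Pplat)/V̇ = (35.2 − 14.0) / 0.8167 = 21.2/0.8167 = 25.958 cmH2O·s/L.
C = Vt/(Pplat − PEEP) = 495.0 / (14.0 − 4) = 495.0/10.0 = 49.5 mL/cmH2O.
τ = R × C = 25.958 × 0.0495 L/cmH2O = 1.285 s.
Fraction remaining at end-expiration = e^(−Te/τ) = e^(−2.50/1.285) = 0.1429 → 14.29%.

14.3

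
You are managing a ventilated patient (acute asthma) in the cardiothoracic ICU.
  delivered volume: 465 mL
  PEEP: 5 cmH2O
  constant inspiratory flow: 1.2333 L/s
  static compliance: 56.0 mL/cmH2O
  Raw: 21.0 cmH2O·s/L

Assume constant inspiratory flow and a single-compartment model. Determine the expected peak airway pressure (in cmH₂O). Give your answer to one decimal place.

Equation of motion (constant flow): PIP = Vt/C + R·V̇ + PEEP.
PIP = 465/56.0 + 21.0×1.2333 + 5 = 8.304 + 25.899 + 5 = 39.203 cmH2O.

39.2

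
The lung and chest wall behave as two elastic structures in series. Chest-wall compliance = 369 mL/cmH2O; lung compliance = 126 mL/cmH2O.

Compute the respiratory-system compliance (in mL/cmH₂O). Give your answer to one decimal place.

Lung and chest wall are elastances in series: 1/Crs = 1/CL + 1/Ccw.
1/Crs = 1/126 + 1/369 = 0.01065.
Crs = 93.897 mL/cmH2O.

93.9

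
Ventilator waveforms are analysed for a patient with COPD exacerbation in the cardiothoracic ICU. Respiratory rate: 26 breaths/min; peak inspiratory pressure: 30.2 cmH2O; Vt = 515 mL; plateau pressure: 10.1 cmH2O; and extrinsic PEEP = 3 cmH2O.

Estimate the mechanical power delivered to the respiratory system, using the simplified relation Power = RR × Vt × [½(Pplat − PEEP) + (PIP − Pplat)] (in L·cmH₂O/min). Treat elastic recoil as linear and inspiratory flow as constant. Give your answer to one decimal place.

Per-breath work = Vt × [½(Pplat−PEEP) + (PIP−Pplat)] = 0.515 × [0.5×7.1 + 20.1] = 0.515 × 23.65 = 12.18 L·cmH2O.
Power = 26 × 12.18 = 316.68 L·cmH2O/min.

316.7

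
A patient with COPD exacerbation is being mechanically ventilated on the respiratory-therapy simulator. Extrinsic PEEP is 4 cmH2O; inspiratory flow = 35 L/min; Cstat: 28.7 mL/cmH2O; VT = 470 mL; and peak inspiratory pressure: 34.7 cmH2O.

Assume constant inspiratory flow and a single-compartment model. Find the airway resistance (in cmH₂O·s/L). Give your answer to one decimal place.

24.6

Flow: 35 L/min ÷ 60 = 0.5833 L/s.
Equation of motion (constant flow): PIP = Vt/C + R·V̇ + PEEP.
R·V̇ = PIP − Vt/C − PEEP = 34.7 − 470/28.7 − 4 = 34.7 − 16.376 − 4 = 14.324 cmH2O.
R = 14.324 / 0.5833 = 24.557 cmH2O·s/L.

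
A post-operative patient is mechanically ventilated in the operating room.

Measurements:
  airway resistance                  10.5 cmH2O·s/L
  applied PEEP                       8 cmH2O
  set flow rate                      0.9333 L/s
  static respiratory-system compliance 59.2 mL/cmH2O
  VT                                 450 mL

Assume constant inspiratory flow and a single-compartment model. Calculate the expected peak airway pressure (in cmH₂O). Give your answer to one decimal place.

Equation of motion (constant flow): PIP = Vt/C + R·V̇ + PEEP.
PIP = 450/59.2 + 10.5×0.9333 + 8 = 7.601 + 9.8 + 8 = 25.401 cmH2O.

25.4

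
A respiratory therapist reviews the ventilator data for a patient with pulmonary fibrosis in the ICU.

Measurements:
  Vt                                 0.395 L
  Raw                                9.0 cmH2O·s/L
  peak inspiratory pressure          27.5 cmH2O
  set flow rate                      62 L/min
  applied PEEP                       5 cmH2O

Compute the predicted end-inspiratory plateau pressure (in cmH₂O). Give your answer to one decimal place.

Flow: 62 L/min ÷ 60 = 1.0333 L/s.
Pplat = PIP − Raw × flow = 27.5 − 9.0 × 1.0333 = 27.5 − 9.3 = 18.2 cmH2O.

18.2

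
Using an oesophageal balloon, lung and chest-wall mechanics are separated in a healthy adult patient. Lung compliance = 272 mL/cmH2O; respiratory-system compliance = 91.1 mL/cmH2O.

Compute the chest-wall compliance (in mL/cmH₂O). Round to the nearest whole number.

137

1/Ccw = 1/Crs − 1/CL.
1/Ccw = 1/91.1 − 1/272 = 0.0073.
Ccw = 136.99 mL/cmH2O.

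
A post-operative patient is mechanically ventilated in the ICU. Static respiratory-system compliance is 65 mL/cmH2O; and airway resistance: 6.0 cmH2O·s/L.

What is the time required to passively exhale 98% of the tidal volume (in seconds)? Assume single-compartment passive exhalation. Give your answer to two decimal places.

1.53

τ = R × C = 6.0 × 65 mL/cmH2O = 6.0 × 0.065 L/cmH2O = 0.39 s.
Exhaled fraction f = 1 − e^(−t/τ) → t = −τ·ln(1 − f) = −0.39·ln(0.02) = 1.526 s.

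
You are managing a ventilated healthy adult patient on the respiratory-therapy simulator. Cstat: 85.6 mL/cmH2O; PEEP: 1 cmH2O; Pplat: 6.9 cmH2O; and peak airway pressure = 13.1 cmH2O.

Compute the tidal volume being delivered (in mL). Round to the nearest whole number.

Vt = Cstat × (Pplat − PEEP) = 85.6 × (6.9 − 1) = 85.6 × 5.9 = 505.04 mL.

505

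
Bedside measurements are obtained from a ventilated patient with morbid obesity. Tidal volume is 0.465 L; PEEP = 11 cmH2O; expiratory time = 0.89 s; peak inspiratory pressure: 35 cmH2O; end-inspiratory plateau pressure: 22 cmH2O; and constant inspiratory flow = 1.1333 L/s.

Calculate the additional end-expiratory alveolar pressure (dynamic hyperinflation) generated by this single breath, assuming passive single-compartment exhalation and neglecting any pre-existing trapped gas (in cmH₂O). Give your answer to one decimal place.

R = (PIP − Pplat)/V̇ = (35 − 22) / 1.1333 = 13.0/1.1333 = 11.471 cmH2O·s/L.
C = Vt/(Pplat − PEEP) = 465.0 / (22 − 11) = 465.0/11.0 = 42.273 mL/cmH2O.
τ = R × C = 11.471 × 0.04227 L/cmH2O = 0.4849 s.
Fraction remaining = e^(−Te/τ) = e^(−0.89/0.4849) = 0.1595; trapped volume = 465.0 × 0.1595 = 74.168 mL.
Additional alveolar pressure from trapping ≈ V_trapped / C = 74.168 / 42.273 = 1.755 cmH2O.

1.8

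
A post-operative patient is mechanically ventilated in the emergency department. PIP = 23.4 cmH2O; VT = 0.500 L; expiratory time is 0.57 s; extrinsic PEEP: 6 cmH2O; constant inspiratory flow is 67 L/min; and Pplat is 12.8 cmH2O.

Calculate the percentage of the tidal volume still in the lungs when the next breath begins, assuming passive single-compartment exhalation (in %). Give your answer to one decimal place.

Flow: 67 L/min ÷ 60 = 1.1167 L/s.
R = (PIP − Pplat)/V̇ = (23.4 − 12.8) / 1.1167 = 10.6/1.1167 = 9.492 cmH2O·s/L.
C = Vt/(Pplat − PEEP) = 500.0 / (12.8 − 6) = 500.0/6.8 = 73.529 mL/cmH2O.
τ = R × C = 9.492 × 0.07353 L/cmH2O = 0.6979 s.
Fraction remaining at end-expiration = e^(−Te/τ) = e^(−0.57/0.6979) = 0.4419 → 44.19%.

44.2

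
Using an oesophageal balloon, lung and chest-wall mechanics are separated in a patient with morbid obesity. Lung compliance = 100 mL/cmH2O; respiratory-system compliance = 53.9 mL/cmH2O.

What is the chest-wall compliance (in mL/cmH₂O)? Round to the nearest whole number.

117

1/Ccw = 1/Crs − 1/CL.
1/Ccw = 1/53.9 − 1/100 = 0.008553.
Ccw = 116.92 mL/cmH2O.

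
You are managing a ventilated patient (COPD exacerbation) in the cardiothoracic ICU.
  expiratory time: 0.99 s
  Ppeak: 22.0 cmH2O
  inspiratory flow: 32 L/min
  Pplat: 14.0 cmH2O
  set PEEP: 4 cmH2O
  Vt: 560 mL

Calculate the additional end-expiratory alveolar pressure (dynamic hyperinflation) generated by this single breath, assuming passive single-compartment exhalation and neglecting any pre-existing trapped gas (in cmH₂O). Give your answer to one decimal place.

Flow: 32 L/min ÷ 60 = 0.5333 L/s.
R = (PIP − Pplat)/V̇ = (22.0 − 14.0) / 0.5333 = 8.0/0.5333 = 15.001 cmH2O·s/L.
C = Vt/(Pplat − PEEP) = 560.0 / (14.0 − 4) = 560.0/10.0 = 56.0 mL/cmH2O.
τ = R × C = 15.001 × 0.056 L/cmH2O = 0.8401 s.
Fraction remaining = e^(−Te/τ) = e^(−0.99/0.8401) = 0.3078; trapped volume = 560.0 × 0.3078 = 172.37 mL.
Additional alveolar pressure from trapping ≈ V_trapped / C = 172.37 / 56.0 = 3.078 cmH2O.

3.1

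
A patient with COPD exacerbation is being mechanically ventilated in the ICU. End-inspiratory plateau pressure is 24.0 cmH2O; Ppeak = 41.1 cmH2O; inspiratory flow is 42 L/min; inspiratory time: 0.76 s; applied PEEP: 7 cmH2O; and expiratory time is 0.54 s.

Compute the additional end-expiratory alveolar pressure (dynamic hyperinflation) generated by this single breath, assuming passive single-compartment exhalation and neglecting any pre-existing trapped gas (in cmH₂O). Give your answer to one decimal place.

8.4

Flow: 42 L/min ÷ 60 = 0.7 L/s.
Vt = flow × Ti = 0.7 L/s × 0.76 s × 1000 mL/L = 532.0 mL.
R = (PIP − Pplat)/V̇ = (41.1 − 24.0) / 0.7 = 17.1/0.7 = 24.429 cmH2O·s/L.
C = Vt/(Pplat − PEEP) = 532.0 / (24.0 − 7) = 532.0/17.0 = 31.294 mL/cmH2O.
τ = R × C = 24.429 × 0.03129 L/cmH2O = 0.7644 s.
Fraction remaining = e^(−Te/τ) = e^(−0.54/0.7644) = 0.4934; trapped volume = 532.0 × 0.4934 = 262.49 mL.
Additional alveolar pressure from trapping ≈ V_trapped / C = 262.49 / 31.294 = 8.388 cmH2O.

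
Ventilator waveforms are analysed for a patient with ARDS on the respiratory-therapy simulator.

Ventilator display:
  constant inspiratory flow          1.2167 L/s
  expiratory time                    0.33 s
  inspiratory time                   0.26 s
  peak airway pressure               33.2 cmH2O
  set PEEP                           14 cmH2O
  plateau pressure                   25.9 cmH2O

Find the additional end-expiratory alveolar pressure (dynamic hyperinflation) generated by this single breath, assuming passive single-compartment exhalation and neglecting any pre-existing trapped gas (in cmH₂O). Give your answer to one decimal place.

1.5

Vt = flow × Ti = 1.2167 L/s × 0.26 s × 1000 mL/L = 316.34 mL.
R = (PIP − Pplat)/V̇ = (33.2 − 25.9) / 1.2167 = 7.3/1.2167 = 6.0 cmH2O·s/L.
C = Vt/(Pplat − PEEP) = 316.34 / (25.9 − 14) = 316.34/11.9 = 26.583 mL/cmH2O.
τ = R × C = 6.0 × 0.02658 L/cmH2O = 0.1595 s.
Fraction remaining = e^(−Te/τ) = e^(−0.33/0.1595) = 0.1263; trapped volume = 316.34 × 0.1263 = 39.954 mL.
Additional alveolar pressure from trapping ≈ V_trapped / C = 39.954 / 26.583 = 1.503 cmH2O.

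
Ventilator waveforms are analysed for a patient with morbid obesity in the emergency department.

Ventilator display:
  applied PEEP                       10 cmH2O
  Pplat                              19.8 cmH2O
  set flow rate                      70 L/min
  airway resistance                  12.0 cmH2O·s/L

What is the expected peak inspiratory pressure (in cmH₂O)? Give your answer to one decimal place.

Flow: 70 L/min ÷ 60 = 1.1667 L/s.
PIP = Pplat + Raw × flow = 19.8 + 12.0 × 1.1667 = 19.8 + 14.0 = 33.8 cmH2O.

33.8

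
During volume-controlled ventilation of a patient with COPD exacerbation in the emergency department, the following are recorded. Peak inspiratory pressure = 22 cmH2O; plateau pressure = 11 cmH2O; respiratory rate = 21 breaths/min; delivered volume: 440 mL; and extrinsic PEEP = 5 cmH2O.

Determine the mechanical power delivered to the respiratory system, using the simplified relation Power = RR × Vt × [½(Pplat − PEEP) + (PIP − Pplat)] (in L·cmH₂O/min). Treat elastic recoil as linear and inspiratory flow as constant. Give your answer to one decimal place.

129.4

Per-breath work = Vt × [½(Pplat−PEEP) + (PIP−Pplat)] = 0.440 × [0.5×6.0 + 11.0] = 0.440 × 14.0 = 6.16 L·cmH2O.
Power = 21 × 6.16 = 129.36 L·cmH2O/min.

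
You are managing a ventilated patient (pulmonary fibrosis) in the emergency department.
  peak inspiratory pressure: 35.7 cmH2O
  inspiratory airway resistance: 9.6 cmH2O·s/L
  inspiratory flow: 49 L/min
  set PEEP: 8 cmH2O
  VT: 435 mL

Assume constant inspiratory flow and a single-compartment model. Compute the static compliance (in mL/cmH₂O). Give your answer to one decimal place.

Flow: 49 L/min ÷ 60 = 0.8167 L/s.
Equation of motion (constant flow): PIP = Vt/C + R·V̇ + PEEP.
Vt/C = PIP − R·V̇ − PEEP = 35.7 − 9.6×0.8167 − 8 = 35.7 − 7.84 − 8 = 19.86 cmH2O.
C = Vt / 19.86 = 435 / 19.86 = 21.903 mL/cmH2O.

21.9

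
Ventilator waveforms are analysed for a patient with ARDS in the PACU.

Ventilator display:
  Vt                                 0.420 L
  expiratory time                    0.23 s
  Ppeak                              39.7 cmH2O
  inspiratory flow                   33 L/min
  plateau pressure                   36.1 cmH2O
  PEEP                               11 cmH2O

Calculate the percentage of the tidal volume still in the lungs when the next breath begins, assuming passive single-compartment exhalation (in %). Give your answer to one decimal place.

Flow: 33 L/min ÷ 60 = 0.55 L/s.
R = (PIP − Pplat)/V̇ = (39.7 − 36.1) / 0.55 = 3.6/0.55 = 6.545 cmH2O·s/L.
C = Vt/(Pplat − PEEP) = 420.0 / (36.1 − 11) = 420.0/25.1 = 16.733 mL/cmH2O.
τ = R × C = 6.545 × 0.01673 L/cmH2O = 0.1095 s.
Fraction remaining at end-expiration = e^(−Te/τ) = e^(−0.23/0.1095) = 0.1224 → 12.24%.

12.2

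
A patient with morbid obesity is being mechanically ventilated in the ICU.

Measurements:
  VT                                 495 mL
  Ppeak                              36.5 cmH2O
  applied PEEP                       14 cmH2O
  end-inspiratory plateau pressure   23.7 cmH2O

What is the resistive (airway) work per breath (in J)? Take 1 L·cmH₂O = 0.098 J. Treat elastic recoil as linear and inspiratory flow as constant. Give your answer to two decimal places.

0.62

With constant inspiratory flow the resistive pressure is constant at PIP − Pplat = 36.5 − 23.7 = 12.8 cmH2O, so resistive work = 12.8 × 0.495 = 6.336 L·cmH2O.
× 0.098 J/(L·cmH2O) → 0.6209 J.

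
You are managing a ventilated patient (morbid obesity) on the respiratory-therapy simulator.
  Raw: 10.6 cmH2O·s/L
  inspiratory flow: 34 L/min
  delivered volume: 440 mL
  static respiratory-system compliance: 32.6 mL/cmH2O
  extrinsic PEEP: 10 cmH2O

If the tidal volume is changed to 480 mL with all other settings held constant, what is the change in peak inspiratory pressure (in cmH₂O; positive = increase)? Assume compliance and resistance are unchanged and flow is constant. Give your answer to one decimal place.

1.2

PIP = Vt/C + R·V̇ + PEEP (constant-flow equation of motion).
Only the elastic term changes: ΔPIP = ΔVt / C = (480 − 440) / 32.6 = 1.227 cmH2O.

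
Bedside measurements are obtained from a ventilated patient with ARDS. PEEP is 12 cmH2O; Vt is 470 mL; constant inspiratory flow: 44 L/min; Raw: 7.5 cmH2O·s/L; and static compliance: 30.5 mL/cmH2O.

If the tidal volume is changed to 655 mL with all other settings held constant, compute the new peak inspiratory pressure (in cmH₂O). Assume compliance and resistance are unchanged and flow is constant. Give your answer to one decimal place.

Flow: 44 L/min ÷ 60 = 0.7333 L/s.
PIP = Vt/C + R·V̇ + PEEP (constant-flow equation of motion).
Only the elastic term changes: ΔPIP = ΔVt / C = (655 − 470) / 30.5 = 6.066 cmH2O.
Original PIP = 470/30.5 + 7.5×0.7333 + 12 = 32.91 cmH2O; new PIP = 32.91 + (6.066) = 38.976 cmH2O.

39.0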